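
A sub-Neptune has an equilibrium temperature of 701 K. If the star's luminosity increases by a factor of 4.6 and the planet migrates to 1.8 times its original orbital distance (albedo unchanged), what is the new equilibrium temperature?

T_eq ∝ L^(1/4) · d^(−1/2).
T′ = 701 × 4.6^(1/4) / 1.8^(1/2) = 765 K.

T_eq ≈ 765 K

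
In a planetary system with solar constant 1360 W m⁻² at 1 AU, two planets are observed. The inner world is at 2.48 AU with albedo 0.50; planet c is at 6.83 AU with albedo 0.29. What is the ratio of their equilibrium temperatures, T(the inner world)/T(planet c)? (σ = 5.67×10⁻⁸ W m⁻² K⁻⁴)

T_eq = [S₀(1−A)/(4σd²)]^(1/4), so T ∝ (1−A)^(1/4) / √d.
T₁ = [1360×0.50/(4×5.67×10⁻⁸×2.48²)]^(1/4) = 148.59 K.
T₂ = [1360×0.71/(4×5.67×10⁻⁸×6.83²)]^(1/4) = 97.74 K.

T₁/T₂ ≈ 1.520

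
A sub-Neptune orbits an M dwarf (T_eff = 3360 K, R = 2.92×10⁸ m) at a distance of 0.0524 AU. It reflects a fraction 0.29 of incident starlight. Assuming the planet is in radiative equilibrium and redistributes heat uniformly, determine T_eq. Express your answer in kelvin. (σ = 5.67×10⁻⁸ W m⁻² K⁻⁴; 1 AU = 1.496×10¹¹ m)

d = 0.0524 AU = 7.84×10⁹ m.
L = 4πR_⋆²σT_⋆⁴ = 4π(2.92×10⁸)² × 5.67×10⁻⁸ × (3360)⁴ = 7.74×10²⁴ W.
S = L/(4πd²) = 1.00×10⁴ W m⁻².
Energy balance: absorbed = emitted ⇒ πR²·S(1−A) = 4πR²·σT_eq⁴, so T_eq⁴ = S(1−A)/(4σ).
T_eq = [1.00×10⁴ × 0.71 / (4 × 5.67×10⁻⁸)]^(1/4) = (3.14×10¹⁰)^(1/4) = 421 K.

T_eq ≈ 421 K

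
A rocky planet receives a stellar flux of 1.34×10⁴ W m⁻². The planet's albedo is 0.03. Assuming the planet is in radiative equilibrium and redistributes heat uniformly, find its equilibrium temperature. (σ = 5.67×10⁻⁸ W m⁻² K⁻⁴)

T_eq ≈ 489 K

Energy balance: absorbed = emitted ⇒ πR²·S(1−A) = 4πR²·σT_eq⁴, so T_eq⁴ = S(1−A)/(4σ).
T_eq = [1.34×10⁴ × 0.97 / (4 × 5.67×10⁻⁸)]^(1/4) = (5.73×10¹⁰)^(1/4) = 489 K.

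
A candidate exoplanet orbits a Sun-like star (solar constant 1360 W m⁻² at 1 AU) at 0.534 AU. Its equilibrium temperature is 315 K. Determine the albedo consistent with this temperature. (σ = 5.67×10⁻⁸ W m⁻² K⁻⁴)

A ≈ 0.53

Flux at 0.534 AU: S = 1360/0.534² = 4770 W m⁻².
From T_eq⁴ = S(1−A)/(4σ): 1−A = 4σT_eq⁴/S.
1−A = 4 × 5.67×10⁻⁸ × (315)⁴ / 4770 = 0.468.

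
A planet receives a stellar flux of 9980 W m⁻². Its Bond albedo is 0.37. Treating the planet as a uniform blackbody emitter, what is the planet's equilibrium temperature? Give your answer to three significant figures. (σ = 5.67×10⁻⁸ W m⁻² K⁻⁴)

T_eq ≈ 408 K

Energy balance: absorbed = emitted ⇒ πR²·S(1−A) = 4πR²·σT_eq⁴, so T_eq⁴ = S(1−A)/(4σ).
T_eq = [9980 × 0.63 / (4 × 5.67×10⁻⁸)]^(1/4) = (2.77×10¹⁰)^(1/4) = 408 K.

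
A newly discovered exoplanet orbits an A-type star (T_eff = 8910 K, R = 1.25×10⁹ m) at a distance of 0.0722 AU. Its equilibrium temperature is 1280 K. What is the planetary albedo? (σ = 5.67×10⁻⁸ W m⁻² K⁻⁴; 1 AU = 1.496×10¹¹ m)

d = 0.0722 AU = 1.08×10¹⁰ m.
L = 4πR_⋆²σT_⋆⁴ = 4π(1.25×10⁹)² × 5.67×10⁻⁸ × (8910)⁴ = 7.02×10²⁷ W.
S = L/(4πd²) = 4.79×10⁶ W m⁻².
From T_eq⁴ = S(1−A)/(4σ): 1−A = 4σT_eq⁴/S.
1−A = 4 × 5.67×10⁻⁸ × (1280)⁴ / 4.79×10⁶ = 0.127.

A ≈ 0.87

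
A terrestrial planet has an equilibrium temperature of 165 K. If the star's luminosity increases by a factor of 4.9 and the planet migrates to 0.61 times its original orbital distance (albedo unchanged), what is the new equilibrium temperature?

T_eq ∝ L^(1/4) · d^(−1/2).
T′ = 165 × 4.9^(1/4) / 0.61^(1/2) = 314 K.

T_eq ≈ 314 K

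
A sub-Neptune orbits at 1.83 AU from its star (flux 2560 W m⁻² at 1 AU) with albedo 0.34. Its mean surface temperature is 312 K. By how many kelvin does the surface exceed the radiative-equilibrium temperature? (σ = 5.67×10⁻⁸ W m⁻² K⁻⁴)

ΔT ≈ 94.8 K

S = 2560/1.83² = 764.4 W m⁻².
T_eq = [S(1−A)/(4σ)]^(1/4) = [764.4×0.66/(4×5.67×10⁻⁸)]^(1/4) = 217.2 K.
ΔT = T_surf − T_eq = 312 − 217.2.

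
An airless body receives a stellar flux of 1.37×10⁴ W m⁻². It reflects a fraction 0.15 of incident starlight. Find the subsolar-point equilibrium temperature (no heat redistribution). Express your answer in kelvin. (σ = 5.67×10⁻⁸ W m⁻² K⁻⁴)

At the subsolar point the surface absorbs S(1−A) and emits σT⁴ per unit area — no factor of 4, since only the local patch is in balance.
T = [1.37×10⁴ × 0.85 / 5.67×10⁻⁸]^(1/4) = (2.05×10¹¹)^(1/4) = 673 K.

T_ss ≈ 673 K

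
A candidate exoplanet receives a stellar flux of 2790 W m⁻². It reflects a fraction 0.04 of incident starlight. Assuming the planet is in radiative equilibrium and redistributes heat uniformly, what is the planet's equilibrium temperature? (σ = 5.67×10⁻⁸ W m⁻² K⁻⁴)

Energy balance: absorbed = emitted ⇒ πR²·S(1−A) = 4πR²·σT_eq⁴, so T_eq⁴ = S(1−A)/(4σ).
T_eq = [2790 × 0.96 / (4 × 5.67×10⁻⁸)]^(1/4) = (1.18×10¹⁰)^(1/4) = 330 K.

T_eq ≈ 330 K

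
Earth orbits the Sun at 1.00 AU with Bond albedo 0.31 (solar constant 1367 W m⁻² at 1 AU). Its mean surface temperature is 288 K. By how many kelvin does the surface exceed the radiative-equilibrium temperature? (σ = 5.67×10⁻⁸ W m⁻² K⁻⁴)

ΔT ≈ 34.1 K

S = 1367/1.00² = 1367 W m⁻².
T_eq = [S(1−A)/(4σ)]^(1/4) = [1367×0.69/(4×5.67×10⁻⁸)]^(1/4) = 253.9 K.
ΔT = T_surf − T_eq = 288 − 253.9.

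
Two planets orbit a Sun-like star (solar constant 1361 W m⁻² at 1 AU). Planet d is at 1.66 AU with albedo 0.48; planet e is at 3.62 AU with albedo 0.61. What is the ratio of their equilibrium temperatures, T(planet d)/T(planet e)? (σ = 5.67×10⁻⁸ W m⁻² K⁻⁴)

T_eq = [S₀(1−A)/(4σd²)]^(1/4), so T ∝ (1−A)^(1/4) / √d.
T₁ = [1361×0.52/(4×5.67×10⁻⁸×1.66²)]^(1/4) = 183.44 K.
T₂ = [1361×0.39/(4×5.67×10⁻⁸×3.62²)]^(1/4) = 115.60 K.

T₁/T₂ ≈ 1.587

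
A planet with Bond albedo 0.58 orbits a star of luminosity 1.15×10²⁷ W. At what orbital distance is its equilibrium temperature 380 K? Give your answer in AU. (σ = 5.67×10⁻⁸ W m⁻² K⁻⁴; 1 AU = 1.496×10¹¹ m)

From T_eq⁴ = L(1−A)/(16πσd²): d = √[L(1−A)/(16πσT_eq⁴)].
d = √[1.15×10²⁷ × 0.42 / (16π × 5.67×10⁻⁸ × (380)⁴)] = 9.02×10¹⁰ m = 0.603 AU.

d ≈ 0.603 AU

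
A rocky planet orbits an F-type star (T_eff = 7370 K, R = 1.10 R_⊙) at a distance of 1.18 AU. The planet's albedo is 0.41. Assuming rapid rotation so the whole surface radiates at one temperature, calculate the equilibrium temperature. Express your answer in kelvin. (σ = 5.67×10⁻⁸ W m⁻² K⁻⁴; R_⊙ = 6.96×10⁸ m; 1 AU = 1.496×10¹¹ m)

R_⋆ = 1.10 × 6.96×10⁸ = 7.66×10⁸ m.
d = 1.18 AU = 1.77×10¹¹ m.
L = 4πR_⋆²σT_⋆⁴ = 4π(7.66×10⁸)² × 5.67×10⁻⁸ × (7370)⁴ = 1.23×10²⁷ W.
S = L/(4πd²) = 3150 W m⁻².
Energy balance: absorbed = emitted ⇒ πR²·S(1−A) = 4πR²·σT_eq⁴, so T_eq⁴ = S(1−A)/(4σ).
T_eq = [3150 × 0.59 / (4 × 5.67×10⁻⁸)]^(1/4) = (8.19×10⁹)^(1/4) = 301 K.

T_eq ≈ 301 K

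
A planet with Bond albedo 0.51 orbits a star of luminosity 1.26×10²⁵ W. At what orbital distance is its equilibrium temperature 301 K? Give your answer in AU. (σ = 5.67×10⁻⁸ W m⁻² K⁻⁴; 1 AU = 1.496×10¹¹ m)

From T_eq⁴ = L(1−A)/(16πσd²): d = √[L(1−A)/(16πσT_eq⁴)].
d = √[1.26×10²⁵ × 0.49 / (16π × 5.67×10⁻⁸ × (301)⁴)] = 1.62×10¹⁰ m = 0.109 AU.

d ≈ 0.109 AU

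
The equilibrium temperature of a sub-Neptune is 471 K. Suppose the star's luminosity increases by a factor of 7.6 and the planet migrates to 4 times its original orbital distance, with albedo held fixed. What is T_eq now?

T_eq ≈ 391 K

T_eq ∝ L^(1/4) · d^(−1/2).
T′ = 471 × 7.6^(1/4) / 4^(1/2) = 391 K.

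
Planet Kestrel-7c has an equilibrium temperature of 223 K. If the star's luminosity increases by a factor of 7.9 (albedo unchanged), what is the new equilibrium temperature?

T_eq ∝ L^(1/4) · d^(−1/2).
T′ = 223 × 7.9^(1/4) = 374 K.

T_eq ≈ 374 K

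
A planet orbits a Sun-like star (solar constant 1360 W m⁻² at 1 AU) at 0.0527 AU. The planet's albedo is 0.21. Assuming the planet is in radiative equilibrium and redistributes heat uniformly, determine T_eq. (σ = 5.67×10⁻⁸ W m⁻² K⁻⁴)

T_eq ≈ 1140 K

Flux at 0.0527 AU: S = 1360/0.0527² = 4.90×10⁵ W m⁻².
Energy balance: absorbed = emitted ⇒ πR²·S(1−A) = 4πR²·σT_eq⁴, so T_eq⁴ = S(1−A)/(4σ).
T_eq = [4.90×10⁵ × 0.79 / (4 × 5.67×10⁻⁸)]^(1/4) = (1.71×10¹²)^(1/4) = 1140 K.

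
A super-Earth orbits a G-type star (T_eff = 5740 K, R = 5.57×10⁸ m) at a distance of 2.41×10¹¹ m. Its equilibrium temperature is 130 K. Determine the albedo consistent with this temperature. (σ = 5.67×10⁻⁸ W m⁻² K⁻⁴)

A ≈ 0.80

L = 4πR_⋆²σT_⋆⁴ = 4π(5.57×10⁸)² × 5.67×10⁻⁸ × (5740)⁴ = 2.40×10²⁶ W.
S = L/(4πd²) = 329 W m⁻².
From T_eq⁴ = S(1−A)/(4σ): 1−A = 4σT_eq⁴/S.
1−A = 4 × 5.67×10⁻⁸ × (130)⁴ / 329 = 0.197.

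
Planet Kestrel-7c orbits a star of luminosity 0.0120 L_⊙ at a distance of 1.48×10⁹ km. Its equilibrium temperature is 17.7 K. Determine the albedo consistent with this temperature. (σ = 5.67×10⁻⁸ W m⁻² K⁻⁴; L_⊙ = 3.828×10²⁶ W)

A ≈ 0.87

d = 1.48×10⁹ km = 1.48×10¹² m.
L = 0.0120 × 3.828×10²⁶ = 4.59×10²⁴ W.
Flux: S = L/(4πd²) = 4.59×10²⁴/(4π×(1.48×10¹²)²) = 0.167 W m⁻².
From T_eq⁴ = S(1−A)/(4σ): 1−A = 4σT_eq⁴/S.
1−A = 4 × 5.67×10⁻⁸ × (17.7)⁴ / 0.167 = 0.133.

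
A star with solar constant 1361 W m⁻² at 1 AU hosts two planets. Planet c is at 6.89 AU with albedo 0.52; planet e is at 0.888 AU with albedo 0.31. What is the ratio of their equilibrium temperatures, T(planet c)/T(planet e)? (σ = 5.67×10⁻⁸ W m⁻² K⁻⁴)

T₁/T₂ ≈ 0.328

T_eq = [S₀(1−A)/(4σd²)]^(1/4), so T ∝ (1−A)^(1/4) / √d.
T₁ = [1361×0.48/(4×5.67×10⁻⁸×6.89²)]^(1/4) = 88.26 K.
T₂ = [1361×0.69/(4×5.67×10⁻⁸×0.888²)]^(1/4) = 269.19 K.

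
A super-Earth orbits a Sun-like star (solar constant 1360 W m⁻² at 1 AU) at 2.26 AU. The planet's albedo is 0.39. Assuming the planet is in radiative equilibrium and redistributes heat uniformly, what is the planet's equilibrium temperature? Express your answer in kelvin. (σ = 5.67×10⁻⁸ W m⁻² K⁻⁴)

T_eq ≈ 164 K

Flux at 2.26 AU: S = 1360/2.26² = 266 W m⁻².
Energy balance: absorbed = emitted ⇒ πR²·S(1−A) = 4πR²·σT_eq⁴, so T_eq⁴ = S(1−A)/(4σ).
T_eq = [266 × 0.61 / (4 × 5.67×10⁻⁸)]^(1/4) = (7.16×10⁸)^(1/4) = 164 K.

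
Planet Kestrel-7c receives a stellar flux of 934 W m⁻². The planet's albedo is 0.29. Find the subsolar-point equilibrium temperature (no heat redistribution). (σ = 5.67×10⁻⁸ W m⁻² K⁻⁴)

T_ss ≈ 329 K

At the subsolar point the surface absorbs S(1−A) and emits σT⁴ per unit area — no factor of 4, since only the local patch is in balance.
T = [934 × 0.71 / 5.67×10⁻⁸]^(1/4) = (1.17×10¹⁰)^(1/4) = 329 K.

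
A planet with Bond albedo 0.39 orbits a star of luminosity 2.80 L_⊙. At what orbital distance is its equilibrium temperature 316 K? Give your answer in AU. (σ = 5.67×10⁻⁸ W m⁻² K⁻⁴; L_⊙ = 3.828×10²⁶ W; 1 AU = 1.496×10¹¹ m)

d ≈ 1.01 AU

L = 2.80 × 3.828×10²⁶ = 1.07×10²⁷ W.
From T_eq⁴ = L(1−A)/(16πσd²): d = √[L(1−A)/(16πσT_eq⁴)].
d = √[1.07×10²⁷ × 0.61 / (16π × 5.67×10⁻⁸ × (316)⁴)] = 1.52×10¹¹ m = 1.01 AU.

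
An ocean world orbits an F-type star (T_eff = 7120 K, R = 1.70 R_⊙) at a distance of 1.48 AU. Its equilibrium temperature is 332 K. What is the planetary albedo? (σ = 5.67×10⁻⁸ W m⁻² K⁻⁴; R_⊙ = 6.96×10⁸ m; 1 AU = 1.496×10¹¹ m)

A ≈ 0.34

R_⋆ = 1.70 × 6.96×10⁸ = 1.18×10⁹ m.
d = 1.48 AU = 2.21×10¹¹ m.
L = 4πR_⋆²σT_⋆⁴ = 4π(1.18×10⁹)² × 5.67×10⁻⁸ × (7120)⁴ = 2.56×10²⁷ W.
S = L/(4πd²) = 4160 W m⁻².
From T_eq⁴ = S(1−A)/(4σ): 1−A = 4σT_eq⁴/S.
1−A = 4 × 5.67×10⁻⁸ × (332)⁴ / 4160 = 0.662.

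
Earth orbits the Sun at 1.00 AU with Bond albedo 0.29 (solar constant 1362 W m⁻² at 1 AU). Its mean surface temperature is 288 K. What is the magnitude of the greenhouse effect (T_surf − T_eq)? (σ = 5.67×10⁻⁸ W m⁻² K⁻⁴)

S = 1362/1.00² = 1362 W m⁻².
T_eq = [S(1−A)/(4σ)]^(1/4) = [1362×0.71/(4×5.67×10⁻⁸)]^(1/4) = 255.5 K.
ΔT = T_surf − T_eq = 288 − 255.5.

ΔT ≈ 32.5 K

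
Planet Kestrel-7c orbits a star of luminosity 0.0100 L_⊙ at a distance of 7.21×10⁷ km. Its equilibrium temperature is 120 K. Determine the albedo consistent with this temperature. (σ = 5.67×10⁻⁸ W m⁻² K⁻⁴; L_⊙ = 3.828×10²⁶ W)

A ≈ 0.20

d = 7.21×10⁷ km = 7.21×10¹⁰ m.
L = 0.0100 × 3.828×10²⁶ = 3.83×10²⁴ W.
Flux: S = L/(4πd²) = 3.83×10²⁴/(4π×(7.21×10¹⁰)²) = 58.6 W m⁻².
From T_eq⁴ = S(1−A)/(4σ): 1−A = 4σT_eq⁴/S.
1−A = 4 × 5.67×10⁻⁸ × (120)⁴ / 58.6 = 0.803.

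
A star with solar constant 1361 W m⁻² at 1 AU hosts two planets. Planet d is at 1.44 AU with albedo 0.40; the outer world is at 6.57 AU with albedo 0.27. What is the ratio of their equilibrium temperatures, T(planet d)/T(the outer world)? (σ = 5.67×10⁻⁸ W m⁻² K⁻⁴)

T_eq = [S₀(1−A)/(4σd²)]^(1/4), so T ∝ (1−A)^(1/4) / √d.
T₁ = [1361×0.60/(4×5.67×10⁻⁸×1.44²)]^(1/4) = 204.13 K.
T₂ = [1361×0.73/(4×5.67×10⁻⁸×6.57²)]^(1/4) = 100.37 K.

T₁/T₂ ≈ 2.034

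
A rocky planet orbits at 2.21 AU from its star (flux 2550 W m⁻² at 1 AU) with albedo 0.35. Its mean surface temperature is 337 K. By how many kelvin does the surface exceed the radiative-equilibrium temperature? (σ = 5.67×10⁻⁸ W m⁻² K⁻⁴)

ΔT ≈ 140.3 K

S = 2550/2.21² = 522.1 W m⁻².
T_eq = [S(1−A)/(4σ)]^(1/4) = [522.1×0.65/(4×5.67×10⁻⁸)]^(1/4) = 196.7 K.
ΔT = T_surf − T_eq = 337 − 196.7.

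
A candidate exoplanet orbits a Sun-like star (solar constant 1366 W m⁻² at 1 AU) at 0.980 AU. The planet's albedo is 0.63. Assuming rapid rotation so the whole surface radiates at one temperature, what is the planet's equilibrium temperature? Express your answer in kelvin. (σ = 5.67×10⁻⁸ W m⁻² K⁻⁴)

Flux at 0.980 AU: S = 1366/0.980² = 1420 W m⁻².
Energy balance: absorbed = emitted ⇒ πR²·S(1−A) = 4πR²·σT_eq⁴, so T_eq⁴ = S(1−A)/(4σ).
T_eq = [1420 × 0.37 / (4 × 5.67×10⁻⁸)]^(1/4) = (2.32×10⁹)^(1/4) = 219 K.

T_eq ≈ 219 K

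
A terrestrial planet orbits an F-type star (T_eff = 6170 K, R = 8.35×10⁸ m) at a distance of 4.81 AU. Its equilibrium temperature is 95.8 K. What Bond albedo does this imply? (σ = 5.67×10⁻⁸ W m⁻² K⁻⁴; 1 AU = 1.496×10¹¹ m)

A ≈ 0.83

d = 4.81 AU = 7.20×10¹¹ m.
L = 4πR_⋆²σT_⋆⁴ = 4π(8.35×10⁸)² × 5.67×10⁻⁸ × (6170)⁴ = 7.20×10²⁶ W.
S = L/(4πd²) = 111 W m⁻².
From T_eq⁴ = S(1−A)/(4σ): 1−A = 4σT_eq⁴/S.
1−A = 4 × 5.67×10⁻⁸ × (95.8)⁴ / 111 = 0.173.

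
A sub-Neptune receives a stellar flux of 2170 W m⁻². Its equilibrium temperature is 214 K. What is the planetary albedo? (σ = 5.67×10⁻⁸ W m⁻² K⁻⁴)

A ≈ 0.78

From T_eq⁴ = S(1−A)/(4σ): 1−A = 4σT_eq⁴/S.
1−A = 4 × 5.67×10⁻⁸ × (214)⁴ / 2170 = 0.219.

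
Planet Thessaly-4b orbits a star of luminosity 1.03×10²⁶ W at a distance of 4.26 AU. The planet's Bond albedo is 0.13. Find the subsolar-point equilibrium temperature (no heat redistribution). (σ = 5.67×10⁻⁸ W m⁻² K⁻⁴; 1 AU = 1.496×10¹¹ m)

T_ss ≈ 133 K

d = 4.26 AU = 6.37×10¹¹ m.
Flux: S = L/(4πd²) = 1.03×10²⁶/(4π×(6.37×10¹¹)²) = 20.2 W m⁻².
At the subsolar point the surface absorbs S(1−A) and emits σT⁴ per unit area — no factor of 4, since only the local patch is in balance.
T = [20.2 × 0.87 / 5.67×10⁻⁸]^(1/4) = (3.10×10⁸)^(1/4) = 133 K.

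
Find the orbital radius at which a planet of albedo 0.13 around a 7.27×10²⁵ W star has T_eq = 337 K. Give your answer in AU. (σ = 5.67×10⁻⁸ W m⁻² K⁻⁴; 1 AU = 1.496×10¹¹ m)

d ≈ 0.277 AU

From T_eq⁴ = L(1−A)/(16πσd²): d = √[L(1−A)/(16πσT_eq⁴)].
d = √[7.27×10²⁵ × 0.87 / (16π × 5.67×10⁻⁸ × (337)⁴)] = 4.15×10¹⁰ m = 0.277 AU.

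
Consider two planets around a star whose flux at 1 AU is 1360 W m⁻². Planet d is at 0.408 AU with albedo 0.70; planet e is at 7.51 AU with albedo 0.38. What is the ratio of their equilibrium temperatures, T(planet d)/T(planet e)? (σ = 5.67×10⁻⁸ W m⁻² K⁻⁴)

T_eq = [S₀(1−A)/(4σd²)]^(1/4), so T ∝ (1−A)^(1/4) / √d.
T₁ = [1360×0.30/(4×5.67×10⁻⁸×0.408²)]^(1/4) = 322.42 K.
T₂ = [1360×0.62/(4×5.67×10⁻⁸×7.51²)]^(1/4) = 90.11 K.

T₁/T₂ ≈ 3.578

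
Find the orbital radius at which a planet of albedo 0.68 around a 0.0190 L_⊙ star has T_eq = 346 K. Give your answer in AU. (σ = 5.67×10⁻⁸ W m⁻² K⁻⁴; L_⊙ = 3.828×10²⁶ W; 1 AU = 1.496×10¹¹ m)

d ≈ 0.0505 AU

L = 0.0190 × 3.828×10²⁶ = 7.27×10²⁴ W.
From T_eq⁴ = L(1−A)/(16πσd²): d = √[L(1−A)/(16πσT_eq⁴)].
d = √[7.27×10²⁴ × 0.32 / (16π × 5.67×10⁻⁸ × (346)⁴)] = 7.55×10⁹ m = 0.0505 AU.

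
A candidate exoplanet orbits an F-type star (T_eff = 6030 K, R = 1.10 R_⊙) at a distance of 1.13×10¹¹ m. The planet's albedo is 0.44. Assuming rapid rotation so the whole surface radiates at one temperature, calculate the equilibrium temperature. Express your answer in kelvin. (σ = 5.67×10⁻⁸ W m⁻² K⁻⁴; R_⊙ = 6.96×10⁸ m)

R_⋆ = 1.10 × 6.96×10⁸ = 7.66×10⁸ m.
L = 4πR_⋆²σT_⋆⁴ = 4π(7.66×10⁸)² × 5.67×10⁻⁸ × (6030)⁴ = 5.52×10²⁶ W.
S = L/(4πd²) = 3440 W m⁻².
Energy balance: absorbed = emitted ⇒ πR²·S(1−A) = 4πR²·σT_eq⁴, so T_eq⁴ = S(1−A)/(4σ).
T_eq = [3440 × 0.56 / (4 × 5.67×10⁻⁸)]^(1/4) = (8.50×10⁹)^(1/4) = 304 K.

T_eq ≈ 304 K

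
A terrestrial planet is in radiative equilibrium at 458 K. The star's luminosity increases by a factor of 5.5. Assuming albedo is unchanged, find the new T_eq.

T_eq ≈ 701 K

T_eq ∝ L^(1/4) · d^(−1/2).
T′ = 458 × 5.5^(1/4) = 701 K.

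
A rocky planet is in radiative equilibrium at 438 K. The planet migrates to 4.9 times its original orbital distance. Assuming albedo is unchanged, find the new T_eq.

T_eq ≈ 198 K

T_eq ∝ L^(1/4) · d^(−1/2).
T′ = 438 / 4.9^(1/2) = 198 K.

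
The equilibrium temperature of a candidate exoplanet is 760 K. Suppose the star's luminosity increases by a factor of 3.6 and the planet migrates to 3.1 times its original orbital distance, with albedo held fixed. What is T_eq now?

T_eq ∝ L^(1/4) · d^(−1/2).
T′ = 760 × 3.6^(1/4) / 3.1^(1/2) = 595 K.

T_eq ≈ 595 K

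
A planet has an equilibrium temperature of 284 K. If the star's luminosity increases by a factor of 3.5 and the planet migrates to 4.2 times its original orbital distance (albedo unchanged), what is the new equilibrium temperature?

T_eq ∝ L^(1/4) · d^(−1/2).
T′ = 284 × 3.5^(1/4) / 4.2^(1/2) = 190 K.

T_eq ≈ 190 K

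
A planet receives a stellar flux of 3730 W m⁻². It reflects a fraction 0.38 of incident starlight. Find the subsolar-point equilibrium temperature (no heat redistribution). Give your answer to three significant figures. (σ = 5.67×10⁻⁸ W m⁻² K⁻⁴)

T_ss ≈ 449 K

At the subsolar point the surface absorbs S(1−A) and emits σT⁴ per unit area — no factor of 4, since only the local patch is in balance.
T = [3730 × 0.62 / 5.67×10⁻⁸]^(1/4) = (4.08×10¹⁰)^(1/4) = 449 K.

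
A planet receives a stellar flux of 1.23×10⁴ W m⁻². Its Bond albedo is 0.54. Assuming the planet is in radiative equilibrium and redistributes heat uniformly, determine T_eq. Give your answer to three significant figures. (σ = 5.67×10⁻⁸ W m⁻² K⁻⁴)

T_eq ≈ 397 K

Energy balance: absorbed = emitted ⇒ πR²·S(1−A) = 4πR²·σT_eq⁴, so T_eq⁴ = S(1−A)/(4σ).
T_eq = [1.23×10⁴ × 0.46 / (4 × 5.67×10⁻⁸)]^(1/4) = (2.49×10¹⁰)^(1/4) = 397 K.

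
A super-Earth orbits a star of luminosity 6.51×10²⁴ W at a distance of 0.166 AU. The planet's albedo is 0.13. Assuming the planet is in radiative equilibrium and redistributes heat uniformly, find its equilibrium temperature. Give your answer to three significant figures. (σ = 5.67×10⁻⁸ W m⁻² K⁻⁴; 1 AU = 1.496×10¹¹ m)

T_eq ≈ 238 K

d = 0.166 AU = 2.48×10¹⁰ m.
Flux: S = L/(4πd²) = 6.51×10²⁴/(4π×(2.48×10¹⁰)²) = 840 W m⁻².
Energy balance: absorbed = emitted ⇒ πR²·S(1−A) = 4πR²·σT_eq⁴, so T_eq⁴ = S(1−A)/(4σ).
T_eq = [840 × 0.87 / (4 × 5.67×10⁻⁸)]^(1/4) = (3.22×10⁹)^(1/4) = 238 K.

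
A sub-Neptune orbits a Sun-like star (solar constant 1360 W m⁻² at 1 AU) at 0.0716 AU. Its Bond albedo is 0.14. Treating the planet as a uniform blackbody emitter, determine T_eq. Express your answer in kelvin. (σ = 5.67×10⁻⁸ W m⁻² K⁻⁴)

T_eq ≈ 1000 K

Flux at 0.0716 AU: S = 1360/0.0716² = 2.65×10⁵ W m⁻².
Energy balance: absorbed = emitted ⇒ πR²·S(1−A) = 4πR²·σT_eq⁴, so T_eq⁴ = S(1−A)/(4σ).
T_eq = [2.65×10⁵ × 0.86 / (4 × 5.67×10⁻⁸)]^(1/4) = (1.01×10¹²)^(1/4) = 1000 K.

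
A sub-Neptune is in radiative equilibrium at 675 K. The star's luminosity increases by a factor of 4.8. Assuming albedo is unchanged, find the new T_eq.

T_eq ∝ L^(1/4) · d^(−1/2).
T′ = 675 × 4.8^(1/4) = 999 K.

T_eq ≈ 999 K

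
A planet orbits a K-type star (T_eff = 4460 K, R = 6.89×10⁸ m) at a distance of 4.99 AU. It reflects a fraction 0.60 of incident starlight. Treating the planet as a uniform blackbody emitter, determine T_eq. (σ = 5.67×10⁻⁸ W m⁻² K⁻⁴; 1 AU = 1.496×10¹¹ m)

T_eq ≈ 76.2 K

d = 4.99 AU = 7.47×10¹¹ m.
L = 4πR_⋆²σT_⋆⁴ = 4π(6.89×10⁸)² × 5.67×10⁻⁸ × (4460)⁴ = 1.34×10²⁶ W.
S = L/(4πd²) = 19.1 W m⁻².
Energy balance: absorbed = emitted ⇒ πR²·S(1−A) = 4πR²·σT_eq⁴, so T_eq⁴ = S(1−A)/(4σ).
T_eq = [19.1 × 0.40 / (4 × 5.67×10⁻⁸)]^(1/4) = (3.37×10⁷)^(1/4) = 76.2 K.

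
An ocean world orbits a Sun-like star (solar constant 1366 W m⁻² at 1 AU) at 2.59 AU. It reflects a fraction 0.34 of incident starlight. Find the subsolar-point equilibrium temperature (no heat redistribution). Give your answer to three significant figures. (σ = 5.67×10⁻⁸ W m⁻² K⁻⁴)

T_ss ≈ 221 K

Flux at 2.59 AU: S = 1366/2.59² = 204 W m⁻².
At the subsolar point the surface absorbs S(1−A) and emits σT⁴ per unit area — no factor of 4, since only the local patch is in balance.
T = [204 × 0.66 / 5.67×10⁻⁸]^(1/4) = (2.37×10⁹)^(1/4) = 221 K.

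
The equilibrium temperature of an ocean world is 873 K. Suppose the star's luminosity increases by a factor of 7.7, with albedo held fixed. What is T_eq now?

T_eq ≈ 1450 K

T_eq ∝ L^(1/4) · d^(−1/2).
T′ = 873 × 7.7^(1/4) = 1450 K.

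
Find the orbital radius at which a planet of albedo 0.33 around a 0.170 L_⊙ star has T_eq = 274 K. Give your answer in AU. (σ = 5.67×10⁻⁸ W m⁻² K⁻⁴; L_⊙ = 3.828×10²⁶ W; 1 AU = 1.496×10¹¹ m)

L = 0.170 × 3.828×10²⁶ = 6.51×10²⁵ W.
From T_eq⁴ = L(1−A)/(16πσd²): d = √[L(1−A)/(16πσT_eq⁴)].
d = √[6.51×10²⁵ × 0.67 / (16π × 5.67×10⁻⁸ × (274)⁴)] = 5.21×10¹⁰ m = 0.348 AU.

d ≈ 0.348 AU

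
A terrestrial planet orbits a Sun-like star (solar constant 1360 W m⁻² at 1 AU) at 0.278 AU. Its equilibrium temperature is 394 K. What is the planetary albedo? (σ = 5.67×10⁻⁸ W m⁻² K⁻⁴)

Flux at 0.278 AU: S = 1360/0.278² = 1.76×10⁴ W m⁻².
From T_eq⁴ = S(1−A)/(4σ): 1−A = 4σT_eq⁴/S.
1−A = 4 × 5.67×10⁻⁸ × (394)⁴ / 1.76×10⁴ = 0.311.

A ≈ 0.69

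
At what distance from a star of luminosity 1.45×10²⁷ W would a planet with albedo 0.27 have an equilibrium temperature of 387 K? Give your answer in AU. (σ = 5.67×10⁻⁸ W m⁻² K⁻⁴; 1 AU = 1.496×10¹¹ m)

From T_eq⁴ = L(1−A)/(16πσd²): d = √[L(1−A)/(16πσT_eq⁴)].
d = √[1.45×10²⁷ × 0.73 / (16π × 5.67×10⁻⁸ × (387)⁴)] = 1.29×10¹¹ m = 0.860 AU.

d ≈ 0.860 AU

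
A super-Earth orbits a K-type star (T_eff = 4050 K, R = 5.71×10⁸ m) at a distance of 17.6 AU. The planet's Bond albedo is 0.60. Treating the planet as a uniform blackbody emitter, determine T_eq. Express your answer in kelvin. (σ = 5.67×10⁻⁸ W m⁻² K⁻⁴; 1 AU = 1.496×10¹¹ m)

d = 17.6 AU = 2.63×10¹² m.
L = 4πR_⋆²σT_⋆⁴ = 4π(5.71×10⁸)² × 5.67×10⁻⁸ × (4050)⁴ = 6.25×10²⁵ W.
S = L/(4πd²) = 0.717 W m⁻².
Energy balance: absorbed = emitted ⇒ πR²·S(1−A) = 4πR²·σT_eq⁴, so T_eq⁴ = S(1−A)/(4σ).
T_eq = [0.717 × 0.40 / (4 × 5.67×10⁻⁸)]^(1/4) = (1.27×10⁶)^(1/4) = 33.5 K.

T_eq ≈ 33.5 K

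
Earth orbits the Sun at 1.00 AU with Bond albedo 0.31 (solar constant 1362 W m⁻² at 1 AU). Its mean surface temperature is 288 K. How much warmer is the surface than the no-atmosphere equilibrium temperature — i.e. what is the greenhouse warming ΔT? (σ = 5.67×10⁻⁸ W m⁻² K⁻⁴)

ΔT ≈ 34.3 K

S = 1362/1.00² = 1362 W m⁻².
T_eq = [S(1−A)/(4σ)]^(1/4) = [1362×0.69/(4×5.67×10⁻⁸)]^(1/4) = 253.7 K.
ΔT = T_surf − T_eq = 288 − 253.7.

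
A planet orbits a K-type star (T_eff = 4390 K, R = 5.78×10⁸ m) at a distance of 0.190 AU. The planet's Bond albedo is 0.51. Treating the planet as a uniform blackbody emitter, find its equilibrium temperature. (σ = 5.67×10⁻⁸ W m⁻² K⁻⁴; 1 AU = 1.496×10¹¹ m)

T_eq ≈ 370 K

d = 0.190 AU = 2.84×10¹⁰ m.
L = 4πR_⋆²σT_⋆⁴ = 4π(5.78×10⁸)² × 5.67×10⁻⁸ × (4390)⁴ = 8.84×10²⁵ W.
S = L/(4πd²) = 8710 W m⁻².
Energy balance: absorbed = emitted ⇒ πR²·S(1−A) = 4πR²·σT_eq⁴, so T_eq⁴ = S(1−A)/(4σ).
T_eq = [8710 × 0.49 / (4 × 5.67×10⁻⁸)]^(1/4) = (1.88×10¹⁰)^(1/4) = 370 K.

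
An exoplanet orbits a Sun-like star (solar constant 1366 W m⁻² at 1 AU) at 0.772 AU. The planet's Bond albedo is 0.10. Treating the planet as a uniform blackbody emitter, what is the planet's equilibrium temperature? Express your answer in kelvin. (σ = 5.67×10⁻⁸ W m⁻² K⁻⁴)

Flux at 0.772 AU: S = 1366/0.772² = 2290 W m⁻².
Energy balance: absorbed = emitted ⇒ πR²·S(1−A) = 4πR²·σT_eq⁴, so T_eq⁴ = S(1−A)/(4σ).
T_eq = [2290 × 0.90 / (4 × 5.67×10⁻⁸)]^(1/4) = (9.10×10⁹)^(1/4) = 309 K.

T_eq ≈ 309 K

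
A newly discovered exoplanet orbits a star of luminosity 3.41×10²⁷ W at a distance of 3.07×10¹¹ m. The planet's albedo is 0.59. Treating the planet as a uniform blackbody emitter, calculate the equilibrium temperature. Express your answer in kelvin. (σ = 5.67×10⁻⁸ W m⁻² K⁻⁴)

Flux: S = L/(4πd²) = 3.41×10²⁷/(4π×(3.07×10¹¹)²) = 2880 W m⁻².
Energy balance: absorbed = emitted ⇒ πR²·S(1−A) = 4πR²·σT_eq⁴, so T_eq⁴ = S(1−A)/(4σ).
T_eq = [2880 × 0.41 / (4 × 5.67×10⁻⁸)]^(1/4) = (5.20×10⁹)^(1/4) = 269 K.

T_eq ≈ 269 K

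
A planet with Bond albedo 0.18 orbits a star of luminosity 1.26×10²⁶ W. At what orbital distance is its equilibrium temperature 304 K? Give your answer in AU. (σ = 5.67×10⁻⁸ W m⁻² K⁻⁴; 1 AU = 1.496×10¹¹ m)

From T_eq⁴ = L(1−A)/(16πσd²): d = √[L(1−A)/(16πσT_eq⁴)].
d = √[1.26×10²⁶ × 0.82 / (16π × 5.67×10⁻⁸ × (304)⁴)] = 6.52×10¹⁰ m = 0.435 AU.

d ≈ 0.435 AU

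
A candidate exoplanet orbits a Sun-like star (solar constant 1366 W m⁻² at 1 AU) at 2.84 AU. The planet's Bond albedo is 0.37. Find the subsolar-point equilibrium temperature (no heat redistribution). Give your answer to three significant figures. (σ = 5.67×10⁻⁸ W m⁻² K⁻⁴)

T_ss ≈ 208 K

Flux at 2.84 AU: S = 1366/2.84² = 169 W m⁻².
At the subsolar point the surface absorbs S(1−A) and emits σT⁴ per unit area — no factor of 4, since only the local patch is in balance.
T = [169 × 0.63 / 5.67×10⁻⁸]^(1/4) = (1.88×10⁹)^(1/4) = 208 K.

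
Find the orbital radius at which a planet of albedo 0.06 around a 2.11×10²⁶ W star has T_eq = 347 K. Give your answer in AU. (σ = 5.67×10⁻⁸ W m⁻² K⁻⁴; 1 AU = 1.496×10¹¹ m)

From T_eq⁴ = L(1−A)/(16πσd²): d = √[L(1−A)/(16πσT_eq⁴)].
d = √[2.11×10²⁶ × 0.94 / (16π × 5.67×10⁻⁸ × (347)⁴)] = 6.93×10¹⁰ m = 0.463 AU.

d ≈ 0.463 AU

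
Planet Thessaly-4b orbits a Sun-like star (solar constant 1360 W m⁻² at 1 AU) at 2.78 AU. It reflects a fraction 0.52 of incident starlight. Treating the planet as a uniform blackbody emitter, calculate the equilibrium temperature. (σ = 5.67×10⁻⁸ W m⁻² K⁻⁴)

Flux at 2.78 AU: S = 1360/2.78² = 176 W m⁻².
Energy balance: absorbed = emitted ⇒ πR²·S(1−A) = 4πR²·σT_eq⁴, so T_eq⁴ = S(1−A)/(4σ).
T_eq = [176 × 0.48 / (4 × 5.67×10⁻⁸)]^(1/4) = (3.72×10⁸)^(1/4) = 139 K.

T_eq ≈ 139 K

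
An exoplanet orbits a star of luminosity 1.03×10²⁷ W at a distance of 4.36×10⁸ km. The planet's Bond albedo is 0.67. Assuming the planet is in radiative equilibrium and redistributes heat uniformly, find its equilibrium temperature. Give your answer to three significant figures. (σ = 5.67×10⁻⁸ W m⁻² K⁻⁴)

d = 4.36×10⁸ km = 4.36×10¹¹ m.
Flux: S = L/(4πd²) = 1.03×10²⁷/(4π×(4.36×10¹¹)²) = 431 W m⁻².
Energy balance: absorbed = emitted ⇒ πR²·S(1−A) = 4πR²·σT_eq⁴, so T_eq⁴ = S(1−A)/(4σ).
T_eq = [431 × 0.33 / (4 × 5.67×10⁻⁸)]^(1/4) = (6.27×10⁸)^(1/4) = 158 K.

T_eq ≈ 158 K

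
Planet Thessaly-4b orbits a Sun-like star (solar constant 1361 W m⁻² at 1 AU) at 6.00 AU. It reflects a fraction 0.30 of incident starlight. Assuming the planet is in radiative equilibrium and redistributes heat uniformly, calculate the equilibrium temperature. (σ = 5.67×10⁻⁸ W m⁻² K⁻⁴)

Flux at 6.00 AU: S = 1361/6.00² = 37.8 W m⁻².
Energy balance: absorbed = emitted ⇒ πR²·S(1−A) = 4πR²·σT_eq⁴, so T_eq⁴ = S(1−A)/(4σ).
T_eq = [37.8 × 0.70 / (4 × 5.67×10⁻⁸)]^(1/4) = (1.17×10⁸)^(1/4) = 104 K.

T_eq ≈ 104 K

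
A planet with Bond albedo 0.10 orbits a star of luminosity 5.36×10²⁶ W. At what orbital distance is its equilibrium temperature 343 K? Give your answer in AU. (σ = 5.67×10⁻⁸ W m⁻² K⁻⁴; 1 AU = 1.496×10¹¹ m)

d ≈ 0.739 AU

From T_eq⁴ = L(1−A)/(16πσd²): d = √[L(1−A)/(16πσT_eq⁴)].
d = √[5.36×10²⁶ × 0.90 / (16π × 5.67×10⁻⁸ × (343)⁴)] = 1.11×10¹¹ m = 0.739 AU.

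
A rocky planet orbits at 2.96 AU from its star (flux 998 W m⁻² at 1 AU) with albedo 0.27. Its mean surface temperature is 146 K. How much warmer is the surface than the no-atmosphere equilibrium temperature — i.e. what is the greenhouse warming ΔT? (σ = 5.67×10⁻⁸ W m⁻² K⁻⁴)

ΔT ≈ 7.6 K

S = 998/2.96² = 113.9 W m⁻².
T_eq = [S(1−A)/(4σ)]^(1/4) = [113.9×0.73/(4×5.67×10⁻⁸)]^(1/4) = 138.4 K.
ΔT = T_surf − T_eq = 146 − 138.4.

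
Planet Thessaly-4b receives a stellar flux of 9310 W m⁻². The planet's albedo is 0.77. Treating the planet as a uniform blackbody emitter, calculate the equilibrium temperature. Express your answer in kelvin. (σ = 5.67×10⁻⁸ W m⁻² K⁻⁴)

T_eq ≈ 312 K

Energy balance: absorbed = emitted ⇒ πR²·S(1−A) = 4πR²·σT_eq⁴, so T_eq⁴ = S(1−A)/(4σ).
T_eq = [9310 × 0.23 / (4 × 5.67×10⁻⁸)]^(1/4) = (9.44×10⁹)^(1/4) = 312 K.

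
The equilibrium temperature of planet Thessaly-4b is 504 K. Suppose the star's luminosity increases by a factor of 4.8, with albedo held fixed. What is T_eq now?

T_eq ∝ L^(1/4) · d^(−1/2).
T′ = 504 × 4.8^(1/4) = 746 K.

T_eq ≈ 746 K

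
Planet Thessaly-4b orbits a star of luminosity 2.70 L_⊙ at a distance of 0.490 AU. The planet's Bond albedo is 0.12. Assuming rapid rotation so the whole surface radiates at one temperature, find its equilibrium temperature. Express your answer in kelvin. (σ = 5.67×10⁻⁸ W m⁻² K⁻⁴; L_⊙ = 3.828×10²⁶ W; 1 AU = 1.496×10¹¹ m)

d = 0.490 AU = 7.33×10¹⁰ m.
L = 2.70 × 3.828×10²⁶ = 1.03×10²⁷ W.
Flux: S = L/(4πd²) = 1.03×10²⁷/(4π×(7.33×10¹⁰)²) = 1.53×10⁴ W m⁻².
Energy balance: absorbed = emitted ⇒ πR²·S(1−A) = 4πR²·σT_eq⁴, so T_eq⁴ = S(1−A)/(4σ).
T_eq = [1.53×10⁴ × 0.88 / (4 × 5.67×10⁻⁸)]^(1/4) = (5.94×10¹⁰)^(1/4) = 494 K.

T_eq ≈ 494 K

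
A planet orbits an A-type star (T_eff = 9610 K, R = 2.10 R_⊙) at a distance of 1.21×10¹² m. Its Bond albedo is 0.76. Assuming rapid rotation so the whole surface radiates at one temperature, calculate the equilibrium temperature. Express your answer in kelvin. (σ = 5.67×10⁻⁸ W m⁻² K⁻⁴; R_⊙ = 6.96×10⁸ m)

R_⋆ = 2.10 × 6.96×10⁸ = 1.46×10⁹ m.
L = 4πR_⋆²σT_⋆⁴ = 4π(1.46×10⁹)² × 5.67×10⁻⁸ × (9610)⁴ = 1.30×10²⁸ W.
S = L/(4πd²) = 706 W m⁻².
Energy balance: absorbed = emitted ⇒ πR²·S(1−A) = 4πR²·σT_eq⁴, so T_eq⁴ = S(1−A)/(4σ).
T_eq = [706 × 0.24 / (4 × 5.67×10⁻⁸)]^(1/4) = (7.47×10⁸)^(1/4) = 165 K.

T_eq ≈ 165 K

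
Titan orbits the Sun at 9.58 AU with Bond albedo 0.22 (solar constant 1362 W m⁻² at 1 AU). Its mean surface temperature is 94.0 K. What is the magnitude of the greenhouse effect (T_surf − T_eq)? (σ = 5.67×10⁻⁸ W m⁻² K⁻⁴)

ΔT ≈ 9.5 K

S = 1362/9.58² = 14.84 W m⁻².
T_eq = [S(1−A)/(4σ)]^(1/4) = [14.84×0.78/(4×5.67×10⁻⁸)]^(1/4) = 84.5 K.
ΔT = T_surf − T_eq = 94 − 84.5.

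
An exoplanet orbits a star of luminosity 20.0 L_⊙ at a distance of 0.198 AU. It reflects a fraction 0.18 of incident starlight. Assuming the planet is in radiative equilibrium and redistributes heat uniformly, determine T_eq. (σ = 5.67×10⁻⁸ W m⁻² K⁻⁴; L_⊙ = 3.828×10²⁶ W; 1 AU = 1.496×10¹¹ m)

d = 0.198 AU = 2.96×10¹⁰ m.
L = 20.0 × 3.828×10²⁶ = 7.66×10²⁷ W.
Flux: S = L/(4πd²) = 7.66×10²⁷/(4π×(2.96×10¹⁰)²) = 6.94×10⁵ W m⁻².
Energy balance: absorbed = emitted ⇒ πR²·S(1−A) = 4πR²·σT_eq⁴, so T_eq⁴ = S(1−A)/(4σ).
T_eq = [6.94×10⁵ × 0.82 / (4 × 5.67×10⁻⁸)]^(1/4) = (2.51×10¹²)^(1/4) = 1260 K.

T_eq ≈ 1260 K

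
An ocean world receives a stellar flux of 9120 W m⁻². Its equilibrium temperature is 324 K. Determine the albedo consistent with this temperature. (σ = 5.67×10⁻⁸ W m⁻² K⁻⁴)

From T_eq⁴ = S(1−A)/(4σ): 1−A = 4σT_eq⁴/S.
1−A = 4 × 5.67×10⁻⁸ × (324)⁴ / 9120 = 0.274.

A ≈ 0.73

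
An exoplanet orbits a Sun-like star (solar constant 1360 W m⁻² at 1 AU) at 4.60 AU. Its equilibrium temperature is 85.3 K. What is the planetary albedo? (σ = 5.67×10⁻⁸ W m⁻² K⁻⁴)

A ≈ 0.81

Flux at 4.60 AU: S = 1360/4.60² = 64.3 W m⁻².
From T_eq⁴ = S(1−A)/(4σ): 1−A = 4σT_eq⁴/S.
1−A = 4 × 5.67×10⁻⁸ × (85.3)⁴ / 64.3 = 0.187.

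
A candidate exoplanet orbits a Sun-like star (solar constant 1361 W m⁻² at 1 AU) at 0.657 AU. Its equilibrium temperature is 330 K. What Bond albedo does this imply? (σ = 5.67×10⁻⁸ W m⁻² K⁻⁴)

A ≈ 0.15

Flux at 0.657 AU: S = 1361/0.657² = 3150 W m⁻².
From T_eq⁴ = S(1−A)/(4σ): 1−A = 4σT_eq⁴/S.
1−A = 4 × 5.67×10⁻⁸ × (330)⁴ / 3150 = 0.853.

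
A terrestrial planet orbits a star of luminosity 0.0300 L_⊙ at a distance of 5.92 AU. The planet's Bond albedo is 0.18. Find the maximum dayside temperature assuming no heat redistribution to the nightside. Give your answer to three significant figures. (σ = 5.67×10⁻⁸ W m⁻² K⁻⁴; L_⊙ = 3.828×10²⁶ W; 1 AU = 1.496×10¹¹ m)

d = 5.92 AU = 8.86×10¹¹ m.
L = 0.0300 × 3.828×10²⁶ = 1.15×10²⁵ W.
Flux: S = L/(4πd²) = 1.15×10²⁵/(4π×(8.86×10¹¹)²) = 1.17 W m⁻².
With no redistribution each surface element balances locally: S(1−A) = σT⁴.
T = [1.17 × 0.82 / 5.67×10⁻⁸]^(1/4) = (1.69×10⁷)^(1/4) = 64.1 K.

T_ss ≈ 64.1 K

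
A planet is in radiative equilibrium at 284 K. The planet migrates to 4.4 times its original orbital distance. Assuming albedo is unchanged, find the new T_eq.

T_eq ∝ L^(1/4) · d^(−1/2).
T′ = 284 / 4.4^(1/2) = 135 K.

T_eq ≈ 135 K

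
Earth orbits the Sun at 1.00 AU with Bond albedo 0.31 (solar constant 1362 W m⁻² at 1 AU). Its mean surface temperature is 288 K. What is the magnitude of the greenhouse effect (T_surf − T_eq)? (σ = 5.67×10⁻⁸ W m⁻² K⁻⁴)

ΔT ≈ 34.3 K

S = 1362/1.00² = 1362 W m⁻².
T_eq = [S(1−A)/(4σ)]^(1/4) = [1362×0.69/(4×5.67×10⁻⁸)]^(1/4) = 253.7 K.
ΔT = T_surf − T_eq = 288 − 253.7.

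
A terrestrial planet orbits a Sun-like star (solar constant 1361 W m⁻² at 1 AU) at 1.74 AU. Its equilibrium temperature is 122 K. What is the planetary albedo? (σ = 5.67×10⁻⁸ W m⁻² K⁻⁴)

Flux at 1.74 AU: S = 1361/1.74² = 450 W m⁻².
From T_eq⁴ = S(1−A)/(4σ): 1−A = 4σT_eq⁴/S.
1−A = 4 × 5.67×10⁻⁸ × (122)⁴ / 450 = 0.112.

A ≈ 0.89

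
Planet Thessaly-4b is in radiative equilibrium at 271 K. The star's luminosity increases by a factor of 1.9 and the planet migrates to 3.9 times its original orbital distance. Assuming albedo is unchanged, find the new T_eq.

T_eq ∝ L^(1/4) · d^(−1/2).
T′ = 271 × 1.9^(1/4) / 3.9^(1/2) = 161 K.

T_eq ≈ 161 K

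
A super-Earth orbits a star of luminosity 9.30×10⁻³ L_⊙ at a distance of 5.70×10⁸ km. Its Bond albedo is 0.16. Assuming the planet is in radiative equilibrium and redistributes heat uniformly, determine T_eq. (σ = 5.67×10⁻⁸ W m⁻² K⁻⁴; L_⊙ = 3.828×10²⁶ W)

T_eq ≈ 42.4 K

d = 5.70×10⁸ km = 5.70×10¹¹ m.
L = 9.30×10⁻³ × 3.828×10²⁶ = 3.56×10²⁴ W.
Flux: S = L/(4πd²) = 3.56×10²⁴/(4π×(5.70×10¹¹)²) = 0.872 W m⁻².
Energy balance: absorbed = emitted ⇒ πR²·S(1−A) = 4πR²·σT_eq⁴, so T_eq⁴ = S(1−A)/(4σ).
T_eq = [0.872 × 0.84 / (4 × 5.67×10⁻⁸)]^(1/4) = (3.23×10⁶)^(1/4) = 42.4 K.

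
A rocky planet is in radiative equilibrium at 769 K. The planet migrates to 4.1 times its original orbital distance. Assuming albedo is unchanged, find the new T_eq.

T_eq ≈ 380 K

T_eq ∝ L^(1/4) · d^(−1/2).
T′ = 769 / 4.1^(1/2) = 380 K.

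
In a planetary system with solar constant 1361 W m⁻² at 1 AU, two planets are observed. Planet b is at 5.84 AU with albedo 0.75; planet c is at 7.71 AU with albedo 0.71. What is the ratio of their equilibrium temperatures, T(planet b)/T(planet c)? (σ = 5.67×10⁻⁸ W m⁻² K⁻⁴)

T₁/T₂ ≈ 1.107

T_eq = [S₀(1−A)/(4σd²)]^(1/4), so T ∝ (1−A)^(1/4) / √d.
T₁ = [1361×0.25/(4×5.67×10⁻⁸×5.84²)]^(1/4) = 81.44 K.
T₂ = [1361×0.29/(4×5.67×10⁻⁸×7.71²)]^(1/4) = 73.56 K.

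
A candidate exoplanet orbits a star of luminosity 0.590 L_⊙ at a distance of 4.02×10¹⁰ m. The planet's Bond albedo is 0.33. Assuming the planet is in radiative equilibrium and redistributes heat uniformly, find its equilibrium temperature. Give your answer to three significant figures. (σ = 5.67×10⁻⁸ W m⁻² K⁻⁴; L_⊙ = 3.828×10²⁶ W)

L = 0.590 × 3.828×10²⁶ = 2.26×10²⁶ W.
Flux: S = L/(4πd²) = 2.26×10²⁶/(4π×(4.02×10¹⁰)²) = 1.11×10⁴ W m⁻².
Energy balance: absorbed = emitted ⇒ πR²·S(1−A) = 4πR²·σT_eq⁴, so T_eq⁴ = S(1−A)/(4σ).
T_eq = [1.11×10⁴ × 0.67 / (4 × 5.67×10⁻⁸)]^(1/4) = (3.29×10¹⁰)^(1/4) = 426 K.

T_eq ≈ 426 K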